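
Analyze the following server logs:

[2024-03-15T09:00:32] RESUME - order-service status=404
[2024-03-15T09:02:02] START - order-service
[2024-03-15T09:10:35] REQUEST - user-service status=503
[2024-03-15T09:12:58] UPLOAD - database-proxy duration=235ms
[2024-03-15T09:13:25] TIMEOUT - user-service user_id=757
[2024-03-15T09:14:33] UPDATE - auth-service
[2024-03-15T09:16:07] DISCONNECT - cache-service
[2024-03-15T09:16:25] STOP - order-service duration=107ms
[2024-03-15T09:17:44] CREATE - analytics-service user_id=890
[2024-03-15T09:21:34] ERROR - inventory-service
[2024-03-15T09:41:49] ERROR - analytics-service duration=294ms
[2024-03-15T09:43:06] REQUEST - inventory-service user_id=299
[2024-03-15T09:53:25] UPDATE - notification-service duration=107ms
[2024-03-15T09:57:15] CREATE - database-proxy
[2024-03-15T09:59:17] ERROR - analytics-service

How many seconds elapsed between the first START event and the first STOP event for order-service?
863

To find the time between events:

1. Locate the first START event for order-service: 2024-03-15T09:02:02
2. Locate the first STOP event for order-service: 2024-03-15T09:16:25
3. Calculate the difference: 2024-03-15T09:16:25 - 2024-03-15T09:02:02 = 863 seconds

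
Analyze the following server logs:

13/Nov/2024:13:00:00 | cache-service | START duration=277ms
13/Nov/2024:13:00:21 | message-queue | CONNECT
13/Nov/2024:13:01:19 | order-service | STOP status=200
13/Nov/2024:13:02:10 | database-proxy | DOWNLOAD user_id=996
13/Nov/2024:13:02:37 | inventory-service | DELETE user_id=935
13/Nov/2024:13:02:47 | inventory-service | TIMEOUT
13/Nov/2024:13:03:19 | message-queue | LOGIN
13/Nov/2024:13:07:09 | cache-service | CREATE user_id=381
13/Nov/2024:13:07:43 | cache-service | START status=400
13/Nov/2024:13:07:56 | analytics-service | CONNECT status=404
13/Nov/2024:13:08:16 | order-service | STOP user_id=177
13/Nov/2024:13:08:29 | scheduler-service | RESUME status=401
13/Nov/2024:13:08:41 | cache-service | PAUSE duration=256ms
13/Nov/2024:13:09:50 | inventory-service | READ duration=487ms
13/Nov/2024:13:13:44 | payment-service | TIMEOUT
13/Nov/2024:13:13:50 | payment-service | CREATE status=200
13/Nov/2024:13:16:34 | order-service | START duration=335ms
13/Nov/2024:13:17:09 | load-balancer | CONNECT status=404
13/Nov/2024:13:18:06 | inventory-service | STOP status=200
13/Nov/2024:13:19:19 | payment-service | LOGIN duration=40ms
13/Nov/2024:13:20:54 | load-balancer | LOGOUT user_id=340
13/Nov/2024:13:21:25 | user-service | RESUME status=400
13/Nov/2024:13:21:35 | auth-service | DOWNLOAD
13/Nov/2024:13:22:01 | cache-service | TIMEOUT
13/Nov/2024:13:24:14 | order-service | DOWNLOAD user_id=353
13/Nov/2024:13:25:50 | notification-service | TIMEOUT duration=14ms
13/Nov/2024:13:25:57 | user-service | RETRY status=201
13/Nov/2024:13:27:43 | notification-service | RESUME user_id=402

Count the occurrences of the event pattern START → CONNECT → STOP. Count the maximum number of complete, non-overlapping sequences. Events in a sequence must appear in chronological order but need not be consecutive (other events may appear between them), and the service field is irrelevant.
3

To count sequences:

1. Look for pattern: START → CONNECT → STOP
2. Greedily scan the log in chronological order, matching each sequence element in turn (ignoring service)
3. Each time the full pattern completes, increment the count and restart matching from the next event
4. Complete non-overlapping sequences found: 3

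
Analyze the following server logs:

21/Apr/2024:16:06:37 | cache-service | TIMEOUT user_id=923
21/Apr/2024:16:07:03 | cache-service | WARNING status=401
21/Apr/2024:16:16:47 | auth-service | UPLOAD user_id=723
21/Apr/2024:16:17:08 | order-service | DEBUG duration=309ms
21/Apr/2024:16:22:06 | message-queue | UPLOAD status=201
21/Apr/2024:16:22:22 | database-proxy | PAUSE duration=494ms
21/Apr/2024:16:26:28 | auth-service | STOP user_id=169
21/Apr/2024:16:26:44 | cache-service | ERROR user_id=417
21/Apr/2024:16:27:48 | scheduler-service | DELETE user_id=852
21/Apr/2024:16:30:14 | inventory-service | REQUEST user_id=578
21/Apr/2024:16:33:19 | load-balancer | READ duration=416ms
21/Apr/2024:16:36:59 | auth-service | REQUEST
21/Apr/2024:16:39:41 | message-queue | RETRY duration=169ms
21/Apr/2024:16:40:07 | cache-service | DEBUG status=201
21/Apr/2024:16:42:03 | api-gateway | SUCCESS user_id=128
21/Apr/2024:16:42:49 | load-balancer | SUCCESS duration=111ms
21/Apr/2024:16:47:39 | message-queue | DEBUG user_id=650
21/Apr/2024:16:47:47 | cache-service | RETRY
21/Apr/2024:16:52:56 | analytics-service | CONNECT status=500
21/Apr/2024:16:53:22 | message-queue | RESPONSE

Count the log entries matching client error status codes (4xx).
1

To find matching entries:

1. Pattern to match: client error status codes (4xx)
2. Scan each log entry for the pattern
3. Count matches: 1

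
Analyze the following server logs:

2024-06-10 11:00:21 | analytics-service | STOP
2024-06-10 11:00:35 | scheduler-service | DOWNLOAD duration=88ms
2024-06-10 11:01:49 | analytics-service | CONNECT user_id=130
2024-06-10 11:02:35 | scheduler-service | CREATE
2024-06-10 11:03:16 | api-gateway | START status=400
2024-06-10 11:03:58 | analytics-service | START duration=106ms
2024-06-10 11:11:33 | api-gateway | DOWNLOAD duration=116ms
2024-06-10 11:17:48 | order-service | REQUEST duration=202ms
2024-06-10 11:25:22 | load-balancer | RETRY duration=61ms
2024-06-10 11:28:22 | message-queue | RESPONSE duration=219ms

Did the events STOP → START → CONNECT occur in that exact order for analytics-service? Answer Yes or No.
No

To verify sequence order:

1. Find all events in sequence STOP → START → CONNECT for analytics-service
2. Extract their timestamps
3. Check if timestamps are in ascending order
4. Result: No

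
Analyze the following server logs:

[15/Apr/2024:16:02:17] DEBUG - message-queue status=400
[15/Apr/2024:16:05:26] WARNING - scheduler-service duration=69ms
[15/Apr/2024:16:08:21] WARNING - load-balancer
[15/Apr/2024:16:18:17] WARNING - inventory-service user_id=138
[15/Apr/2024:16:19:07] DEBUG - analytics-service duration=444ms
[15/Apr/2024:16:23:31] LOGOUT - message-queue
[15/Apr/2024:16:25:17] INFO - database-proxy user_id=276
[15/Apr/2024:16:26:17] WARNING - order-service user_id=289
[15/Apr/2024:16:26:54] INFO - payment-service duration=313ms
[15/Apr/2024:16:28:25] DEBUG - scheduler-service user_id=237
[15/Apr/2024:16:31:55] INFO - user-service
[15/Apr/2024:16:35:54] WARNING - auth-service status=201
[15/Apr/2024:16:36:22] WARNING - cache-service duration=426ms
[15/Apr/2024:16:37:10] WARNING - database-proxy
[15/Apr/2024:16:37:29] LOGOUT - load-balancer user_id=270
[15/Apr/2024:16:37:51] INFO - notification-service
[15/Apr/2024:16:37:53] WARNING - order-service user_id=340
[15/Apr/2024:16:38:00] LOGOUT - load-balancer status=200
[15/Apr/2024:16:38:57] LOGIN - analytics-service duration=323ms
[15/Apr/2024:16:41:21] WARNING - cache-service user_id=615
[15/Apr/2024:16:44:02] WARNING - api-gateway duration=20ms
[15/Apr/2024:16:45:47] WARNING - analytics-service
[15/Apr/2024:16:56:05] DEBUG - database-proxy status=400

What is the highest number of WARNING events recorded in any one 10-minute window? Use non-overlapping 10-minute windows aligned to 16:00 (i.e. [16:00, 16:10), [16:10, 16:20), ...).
4

To find the burst window:

1. Divide the log period into non-overlapping 10-minute windows starting at 16:00
2. Count WARNING events in each window
3. Find the window with maximum count
4. Maximum events in a window: 4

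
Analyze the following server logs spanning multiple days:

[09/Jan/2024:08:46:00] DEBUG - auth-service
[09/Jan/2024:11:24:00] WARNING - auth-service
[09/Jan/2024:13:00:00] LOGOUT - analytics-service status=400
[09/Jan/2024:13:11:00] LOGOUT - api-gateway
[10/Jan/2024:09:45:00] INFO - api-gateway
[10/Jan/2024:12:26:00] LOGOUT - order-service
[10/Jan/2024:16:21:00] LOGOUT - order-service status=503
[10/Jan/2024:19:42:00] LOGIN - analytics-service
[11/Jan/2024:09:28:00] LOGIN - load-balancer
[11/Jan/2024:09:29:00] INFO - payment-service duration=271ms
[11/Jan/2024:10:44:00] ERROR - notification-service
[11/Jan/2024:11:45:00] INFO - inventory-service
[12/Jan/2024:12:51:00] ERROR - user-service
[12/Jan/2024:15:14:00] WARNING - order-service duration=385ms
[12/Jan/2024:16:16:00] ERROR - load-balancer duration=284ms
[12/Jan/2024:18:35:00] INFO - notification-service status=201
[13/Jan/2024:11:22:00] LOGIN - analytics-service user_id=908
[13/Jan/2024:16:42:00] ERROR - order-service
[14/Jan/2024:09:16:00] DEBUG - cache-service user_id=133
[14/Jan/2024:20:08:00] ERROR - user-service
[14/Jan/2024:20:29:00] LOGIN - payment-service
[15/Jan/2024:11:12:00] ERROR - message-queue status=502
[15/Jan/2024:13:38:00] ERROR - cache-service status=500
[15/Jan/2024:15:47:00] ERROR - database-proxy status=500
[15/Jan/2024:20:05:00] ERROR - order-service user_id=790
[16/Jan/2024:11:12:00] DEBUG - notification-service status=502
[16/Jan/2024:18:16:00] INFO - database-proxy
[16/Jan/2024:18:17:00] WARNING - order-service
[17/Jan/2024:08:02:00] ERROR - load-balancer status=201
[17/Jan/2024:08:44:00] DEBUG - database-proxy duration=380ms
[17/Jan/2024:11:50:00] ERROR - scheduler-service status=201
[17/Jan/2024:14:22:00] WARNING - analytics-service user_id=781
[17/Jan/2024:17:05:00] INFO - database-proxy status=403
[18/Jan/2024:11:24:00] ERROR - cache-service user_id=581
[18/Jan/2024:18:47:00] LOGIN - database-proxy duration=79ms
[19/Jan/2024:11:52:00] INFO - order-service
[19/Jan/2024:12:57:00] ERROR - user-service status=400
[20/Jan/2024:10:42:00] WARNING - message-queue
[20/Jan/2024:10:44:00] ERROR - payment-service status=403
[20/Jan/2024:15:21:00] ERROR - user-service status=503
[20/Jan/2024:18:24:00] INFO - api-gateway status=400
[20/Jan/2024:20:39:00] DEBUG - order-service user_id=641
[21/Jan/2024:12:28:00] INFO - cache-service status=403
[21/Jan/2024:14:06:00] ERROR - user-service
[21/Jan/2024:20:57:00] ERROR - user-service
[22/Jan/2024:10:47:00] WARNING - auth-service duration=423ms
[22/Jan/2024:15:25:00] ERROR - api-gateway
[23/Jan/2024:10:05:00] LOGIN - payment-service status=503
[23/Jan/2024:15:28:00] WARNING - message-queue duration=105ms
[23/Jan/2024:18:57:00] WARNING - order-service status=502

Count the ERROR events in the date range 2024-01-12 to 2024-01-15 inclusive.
8

To filter by date range:

1. Date range: 2024-01-12 through 2024-01-15, both dates inclusive
2. Filter for ERROR events whose date falls in this range
3. Count matching events: 8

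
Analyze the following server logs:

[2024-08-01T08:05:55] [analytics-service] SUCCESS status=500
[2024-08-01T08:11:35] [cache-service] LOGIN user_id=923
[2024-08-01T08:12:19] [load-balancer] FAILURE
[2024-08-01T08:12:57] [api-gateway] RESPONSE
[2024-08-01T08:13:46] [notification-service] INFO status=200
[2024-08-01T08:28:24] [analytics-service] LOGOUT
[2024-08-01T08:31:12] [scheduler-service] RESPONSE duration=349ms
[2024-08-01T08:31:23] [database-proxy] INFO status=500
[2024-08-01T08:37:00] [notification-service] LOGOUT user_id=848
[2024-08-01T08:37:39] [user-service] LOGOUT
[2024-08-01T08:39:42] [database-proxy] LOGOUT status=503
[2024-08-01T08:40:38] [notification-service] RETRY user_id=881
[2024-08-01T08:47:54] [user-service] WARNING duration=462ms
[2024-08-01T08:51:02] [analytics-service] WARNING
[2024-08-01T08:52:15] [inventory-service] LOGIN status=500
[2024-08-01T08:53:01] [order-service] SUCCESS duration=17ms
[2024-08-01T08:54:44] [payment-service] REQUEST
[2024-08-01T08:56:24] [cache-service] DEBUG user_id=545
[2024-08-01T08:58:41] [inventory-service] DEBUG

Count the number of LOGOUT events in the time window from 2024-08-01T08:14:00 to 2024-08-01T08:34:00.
1

To count events in the time window:

1. Window boundaries: 2024-08-01T08:14:00 to 2024-08-01T08:34:00
2. Filter for LOGOUT events within this window
3. Count matching events: 1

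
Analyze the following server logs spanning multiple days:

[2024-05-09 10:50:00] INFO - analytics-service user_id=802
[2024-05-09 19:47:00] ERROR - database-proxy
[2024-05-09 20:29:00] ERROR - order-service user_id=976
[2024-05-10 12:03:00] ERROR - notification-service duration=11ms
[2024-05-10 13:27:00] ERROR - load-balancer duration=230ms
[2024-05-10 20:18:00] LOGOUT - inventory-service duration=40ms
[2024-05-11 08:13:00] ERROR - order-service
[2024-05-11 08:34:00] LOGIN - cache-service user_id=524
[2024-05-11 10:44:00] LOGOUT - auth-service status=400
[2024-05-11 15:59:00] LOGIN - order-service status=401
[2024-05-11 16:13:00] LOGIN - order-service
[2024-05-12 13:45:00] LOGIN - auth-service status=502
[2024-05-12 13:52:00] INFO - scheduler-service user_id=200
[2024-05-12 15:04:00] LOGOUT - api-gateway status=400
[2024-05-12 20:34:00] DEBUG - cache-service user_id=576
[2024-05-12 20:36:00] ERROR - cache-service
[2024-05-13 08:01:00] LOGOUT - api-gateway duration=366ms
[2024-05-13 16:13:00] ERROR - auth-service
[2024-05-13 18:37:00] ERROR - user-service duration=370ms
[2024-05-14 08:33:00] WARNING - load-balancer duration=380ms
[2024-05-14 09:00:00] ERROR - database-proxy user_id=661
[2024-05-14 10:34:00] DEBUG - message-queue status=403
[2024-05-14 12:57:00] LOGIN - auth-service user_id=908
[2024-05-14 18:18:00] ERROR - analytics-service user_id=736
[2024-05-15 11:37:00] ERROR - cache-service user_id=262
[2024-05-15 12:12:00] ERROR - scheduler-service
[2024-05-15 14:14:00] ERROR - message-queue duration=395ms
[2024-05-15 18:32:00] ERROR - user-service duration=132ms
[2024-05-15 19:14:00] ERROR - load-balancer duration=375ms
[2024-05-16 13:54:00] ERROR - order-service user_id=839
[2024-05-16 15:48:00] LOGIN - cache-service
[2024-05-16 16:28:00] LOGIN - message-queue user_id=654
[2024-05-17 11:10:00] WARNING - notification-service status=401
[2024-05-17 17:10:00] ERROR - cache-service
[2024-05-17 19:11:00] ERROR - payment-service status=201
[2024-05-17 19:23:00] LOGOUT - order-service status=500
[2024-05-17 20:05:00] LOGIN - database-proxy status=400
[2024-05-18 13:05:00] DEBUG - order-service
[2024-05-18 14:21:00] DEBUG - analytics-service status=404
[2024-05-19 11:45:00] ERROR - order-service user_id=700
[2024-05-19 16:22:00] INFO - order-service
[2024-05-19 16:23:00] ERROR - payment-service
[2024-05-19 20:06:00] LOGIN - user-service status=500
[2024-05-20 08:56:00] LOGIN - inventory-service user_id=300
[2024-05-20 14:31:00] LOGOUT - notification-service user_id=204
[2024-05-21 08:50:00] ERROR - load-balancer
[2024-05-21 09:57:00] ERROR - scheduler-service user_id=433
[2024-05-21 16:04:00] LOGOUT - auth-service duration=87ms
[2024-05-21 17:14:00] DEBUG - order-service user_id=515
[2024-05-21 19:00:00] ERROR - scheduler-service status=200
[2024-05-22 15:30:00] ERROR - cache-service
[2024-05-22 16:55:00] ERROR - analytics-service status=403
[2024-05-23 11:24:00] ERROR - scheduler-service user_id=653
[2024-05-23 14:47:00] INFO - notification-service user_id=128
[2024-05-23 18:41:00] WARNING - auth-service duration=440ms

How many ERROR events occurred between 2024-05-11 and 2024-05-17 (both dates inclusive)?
14

To filter by date range:

1. Date range: 2024-05-11 through 2024-05-17, both dates inclusive
2. Filter for ERROR events whose date falls in this range
3. Count matching events: 14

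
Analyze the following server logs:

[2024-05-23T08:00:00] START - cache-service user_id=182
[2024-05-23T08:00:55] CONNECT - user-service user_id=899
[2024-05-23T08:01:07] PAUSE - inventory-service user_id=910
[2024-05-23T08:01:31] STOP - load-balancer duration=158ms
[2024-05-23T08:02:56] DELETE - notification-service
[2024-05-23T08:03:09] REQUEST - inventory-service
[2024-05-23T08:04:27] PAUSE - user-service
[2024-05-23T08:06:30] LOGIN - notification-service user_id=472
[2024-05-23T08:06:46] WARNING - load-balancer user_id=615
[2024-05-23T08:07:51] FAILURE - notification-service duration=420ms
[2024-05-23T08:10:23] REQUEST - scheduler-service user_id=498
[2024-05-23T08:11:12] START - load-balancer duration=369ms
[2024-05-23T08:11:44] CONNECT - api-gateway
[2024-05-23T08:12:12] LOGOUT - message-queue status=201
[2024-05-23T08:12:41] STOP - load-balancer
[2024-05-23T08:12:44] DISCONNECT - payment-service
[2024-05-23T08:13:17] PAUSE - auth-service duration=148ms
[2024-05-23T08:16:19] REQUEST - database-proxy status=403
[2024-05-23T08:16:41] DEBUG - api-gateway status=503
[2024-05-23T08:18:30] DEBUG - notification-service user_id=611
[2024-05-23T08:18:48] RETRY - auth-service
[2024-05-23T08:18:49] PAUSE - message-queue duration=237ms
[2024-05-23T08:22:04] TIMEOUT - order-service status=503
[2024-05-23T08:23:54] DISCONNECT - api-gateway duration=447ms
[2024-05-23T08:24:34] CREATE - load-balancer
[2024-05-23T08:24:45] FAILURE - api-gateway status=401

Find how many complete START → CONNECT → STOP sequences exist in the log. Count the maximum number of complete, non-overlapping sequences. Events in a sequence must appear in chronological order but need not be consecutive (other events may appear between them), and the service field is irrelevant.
2

To count sequences:

1. Look for pattern: START → CONNECT → STOP
2. Greedily scan the log in chronological order, matching each sequence element in turn (ignoring service)
3. Each time the full pattern completes, increment the count and restart matching from the next event
4. Complete non-overlapping sequences found: 2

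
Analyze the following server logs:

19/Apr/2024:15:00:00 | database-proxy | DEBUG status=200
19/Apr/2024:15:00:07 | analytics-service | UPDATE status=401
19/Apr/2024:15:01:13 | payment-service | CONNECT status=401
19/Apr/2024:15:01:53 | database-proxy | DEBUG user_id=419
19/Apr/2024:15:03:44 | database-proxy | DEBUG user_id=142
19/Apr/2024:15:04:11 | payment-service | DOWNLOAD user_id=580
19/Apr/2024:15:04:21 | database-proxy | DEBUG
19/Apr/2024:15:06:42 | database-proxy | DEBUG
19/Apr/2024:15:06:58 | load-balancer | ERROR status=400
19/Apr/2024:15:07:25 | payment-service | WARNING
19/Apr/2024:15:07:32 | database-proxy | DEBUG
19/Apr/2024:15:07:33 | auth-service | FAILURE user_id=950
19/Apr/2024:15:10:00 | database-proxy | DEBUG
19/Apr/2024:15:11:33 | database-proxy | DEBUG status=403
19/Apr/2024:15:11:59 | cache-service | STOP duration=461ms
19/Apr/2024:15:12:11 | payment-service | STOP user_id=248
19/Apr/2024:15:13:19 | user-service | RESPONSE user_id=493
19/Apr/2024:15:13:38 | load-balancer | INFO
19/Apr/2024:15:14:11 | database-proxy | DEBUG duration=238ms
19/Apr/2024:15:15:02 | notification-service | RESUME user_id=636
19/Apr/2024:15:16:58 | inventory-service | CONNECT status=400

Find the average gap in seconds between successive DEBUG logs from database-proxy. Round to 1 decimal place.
106.4

To calculate average interval:

1. Find all DEBUG events for database-proxy in order
2. Calculate time gaps between consecutive events
3. Compute mean of gaps: 851 / 8 = 106.4 seconds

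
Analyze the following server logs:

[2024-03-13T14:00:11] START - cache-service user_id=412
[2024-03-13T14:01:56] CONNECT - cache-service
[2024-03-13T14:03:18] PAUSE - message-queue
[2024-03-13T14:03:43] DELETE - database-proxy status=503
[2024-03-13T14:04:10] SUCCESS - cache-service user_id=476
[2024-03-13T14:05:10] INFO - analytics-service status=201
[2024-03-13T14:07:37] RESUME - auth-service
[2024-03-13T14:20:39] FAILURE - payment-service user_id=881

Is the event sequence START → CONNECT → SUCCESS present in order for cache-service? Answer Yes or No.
Yes

To verify sequence order:

1. Find all events in sequence START → CONNECT → SUCCESS for cache-service
2. Extract their timestamps
3. Check if timestamps are in ascending order
4. Result: Yes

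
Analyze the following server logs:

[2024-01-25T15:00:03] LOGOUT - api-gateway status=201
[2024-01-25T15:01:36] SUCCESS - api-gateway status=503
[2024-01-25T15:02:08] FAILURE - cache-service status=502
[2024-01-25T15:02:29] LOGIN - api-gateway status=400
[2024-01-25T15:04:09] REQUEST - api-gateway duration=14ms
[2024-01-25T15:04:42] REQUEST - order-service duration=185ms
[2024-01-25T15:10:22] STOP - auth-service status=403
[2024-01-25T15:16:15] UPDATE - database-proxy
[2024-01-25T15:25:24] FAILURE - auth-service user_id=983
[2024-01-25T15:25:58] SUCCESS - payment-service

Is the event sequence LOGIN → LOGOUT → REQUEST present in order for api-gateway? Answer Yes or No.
No

To verify sequence order:

1. Find all events in sequence LOGIN → LOGOUT → REQUEST for api-gateway
2. Extract their timestamps
3. Check if timestamps are in ascending order
4. Result: No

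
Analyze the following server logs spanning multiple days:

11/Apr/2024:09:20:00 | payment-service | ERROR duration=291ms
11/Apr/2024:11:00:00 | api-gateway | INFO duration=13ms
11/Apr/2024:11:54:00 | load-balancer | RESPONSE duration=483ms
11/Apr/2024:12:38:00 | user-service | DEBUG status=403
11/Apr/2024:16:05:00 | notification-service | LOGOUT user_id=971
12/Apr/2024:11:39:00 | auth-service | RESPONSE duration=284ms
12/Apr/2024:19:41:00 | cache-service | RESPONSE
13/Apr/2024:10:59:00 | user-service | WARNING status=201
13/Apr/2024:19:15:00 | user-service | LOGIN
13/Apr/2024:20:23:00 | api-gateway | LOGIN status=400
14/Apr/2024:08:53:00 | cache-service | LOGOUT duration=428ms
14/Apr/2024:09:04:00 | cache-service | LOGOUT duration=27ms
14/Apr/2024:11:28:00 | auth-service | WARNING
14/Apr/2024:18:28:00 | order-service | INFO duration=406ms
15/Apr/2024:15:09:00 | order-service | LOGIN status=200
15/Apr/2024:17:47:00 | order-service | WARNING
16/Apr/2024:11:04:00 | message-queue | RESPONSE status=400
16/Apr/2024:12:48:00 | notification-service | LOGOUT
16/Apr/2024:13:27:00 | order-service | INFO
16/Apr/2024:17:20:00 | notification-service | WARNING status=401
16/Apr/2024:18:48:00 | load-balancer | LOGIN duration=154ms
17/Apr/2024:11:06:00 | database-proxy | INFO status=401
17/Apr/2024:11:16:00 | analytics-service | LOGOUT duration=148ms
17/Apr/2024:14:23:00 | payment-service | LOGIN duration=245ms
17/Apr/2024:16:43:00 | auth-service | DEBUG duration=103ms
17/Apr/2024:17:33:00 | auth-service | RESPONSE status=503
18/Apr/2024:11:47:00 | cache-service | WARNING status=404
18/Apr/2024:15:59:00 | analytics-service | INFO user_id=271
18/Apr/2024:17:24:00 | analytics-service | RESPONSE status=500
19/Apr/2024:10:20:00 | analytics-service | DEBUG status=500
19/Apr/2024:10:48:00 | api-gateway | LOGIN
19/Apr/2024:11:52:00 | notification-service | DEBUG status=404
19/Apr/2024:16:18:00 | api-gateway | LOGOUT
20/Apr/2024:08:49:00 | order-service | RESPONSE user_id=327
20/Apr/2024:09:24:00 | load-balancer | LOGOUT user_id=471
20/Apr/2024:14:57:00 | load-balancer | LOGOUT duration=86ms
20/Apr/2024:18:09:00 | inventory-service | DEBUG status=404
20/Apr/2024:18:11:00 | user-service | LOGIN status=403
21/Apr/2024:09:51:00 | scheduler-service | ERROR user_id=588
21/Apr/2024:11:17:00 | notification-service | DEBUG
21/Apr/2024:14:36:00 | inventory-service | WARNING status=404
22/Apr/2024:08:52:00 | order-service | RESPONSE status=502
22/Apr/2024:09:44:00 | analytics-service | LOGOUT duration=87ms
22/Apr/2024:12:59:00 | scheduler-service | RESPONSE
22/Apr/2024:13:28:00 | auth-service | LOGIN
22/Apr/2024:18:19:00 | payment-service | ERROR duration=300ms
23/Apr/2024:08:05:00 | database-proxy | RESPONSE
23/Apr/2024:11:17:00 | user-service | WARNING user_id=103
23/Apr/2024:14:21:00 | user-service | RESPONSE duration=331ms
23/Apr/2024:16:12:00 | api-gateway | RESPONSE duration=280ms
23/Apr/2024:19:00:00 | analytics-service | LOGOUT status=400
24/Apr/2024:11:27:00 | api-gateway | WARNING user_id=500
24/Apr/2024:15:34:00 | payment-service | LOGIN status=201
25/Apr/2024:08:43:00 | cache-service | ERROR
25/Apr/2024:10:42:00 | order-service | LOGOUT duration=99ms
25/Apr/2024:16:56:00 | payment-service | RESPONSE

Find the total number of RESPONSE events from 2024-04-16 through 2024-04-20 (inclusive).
4

To filter by date range:

1. Date range: 2024-04-16 through 2024-04-20, both dates inclusive
2. Filter for RESPONSE events whose date falls in this range
3. Count matching events: 4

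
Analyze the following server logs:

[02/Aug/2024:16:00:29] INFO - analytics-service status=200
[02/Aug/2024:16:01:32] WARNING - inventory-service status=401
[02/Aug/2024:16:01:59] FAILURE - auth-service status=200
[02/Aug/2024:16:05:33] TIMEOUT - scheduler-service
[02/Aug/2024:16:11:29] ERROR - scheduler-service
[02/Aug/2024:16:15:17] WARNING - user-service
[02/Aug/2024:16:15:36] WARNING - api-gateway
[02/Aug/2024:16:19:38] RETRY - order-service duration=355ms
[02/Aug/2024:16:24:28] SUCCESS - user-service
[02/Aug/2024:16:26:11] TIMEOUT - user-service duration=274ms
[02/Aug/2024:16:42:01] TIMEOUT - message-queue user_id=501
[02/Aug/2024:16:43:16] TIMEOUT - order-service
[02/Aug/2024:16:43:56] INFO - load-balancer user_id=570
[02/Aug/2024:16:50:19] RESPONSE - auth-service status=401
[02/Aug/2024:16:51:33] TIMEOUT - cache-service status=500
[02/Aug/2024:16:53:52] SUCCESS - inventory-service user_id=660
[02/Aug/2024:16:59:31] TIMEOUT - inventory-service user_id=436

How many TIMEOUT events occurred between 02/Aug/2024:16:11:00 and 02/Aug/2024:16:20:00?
0

To count events in the time window:

1. Window boundaries: 02/Aug/2024:16:11:00 to 02/Aug/2024:16:20:00
2. Filter for TIMEOUT events within this window
3. Count matching events: 0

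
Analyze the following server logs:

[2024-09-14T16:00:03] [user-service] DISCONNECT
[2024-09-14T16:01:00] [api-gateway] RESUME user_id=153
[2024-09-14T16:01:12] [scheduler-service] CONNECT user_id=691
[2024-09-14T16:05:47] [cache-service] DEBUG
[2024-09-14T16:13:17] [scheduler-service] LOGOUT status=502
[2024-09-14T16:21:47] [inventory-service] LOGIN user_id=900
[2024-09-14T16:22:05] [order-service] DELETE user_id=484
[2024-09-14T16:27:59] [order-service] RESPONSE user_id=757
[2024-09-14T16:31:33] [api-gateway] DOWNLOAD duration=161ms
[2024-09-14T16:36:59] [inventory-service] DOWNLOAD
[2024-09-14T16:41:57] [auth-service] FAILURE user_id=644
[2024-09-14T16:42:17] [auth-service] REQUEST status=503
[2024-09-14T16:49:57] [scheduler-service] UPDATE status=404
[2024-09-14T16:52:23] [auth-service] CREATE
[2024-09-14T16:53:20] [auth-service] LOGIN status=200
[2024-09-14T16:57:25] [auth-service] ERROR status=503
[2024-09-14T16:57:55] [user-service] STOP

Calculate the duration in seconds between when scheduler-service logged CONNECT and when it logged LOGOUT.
725

To find the time between events:

1. Locate the first CONNECT event for scheduler-service: 2024-09-14T16:01:12
2. Locate the first LOGOUT event for scheduler-service: 2024-09-14T16:13:17
3. Calculate the difference: 2024-09-14T16:13:17 - 2024-09-14T16:01:12 = 725 seconds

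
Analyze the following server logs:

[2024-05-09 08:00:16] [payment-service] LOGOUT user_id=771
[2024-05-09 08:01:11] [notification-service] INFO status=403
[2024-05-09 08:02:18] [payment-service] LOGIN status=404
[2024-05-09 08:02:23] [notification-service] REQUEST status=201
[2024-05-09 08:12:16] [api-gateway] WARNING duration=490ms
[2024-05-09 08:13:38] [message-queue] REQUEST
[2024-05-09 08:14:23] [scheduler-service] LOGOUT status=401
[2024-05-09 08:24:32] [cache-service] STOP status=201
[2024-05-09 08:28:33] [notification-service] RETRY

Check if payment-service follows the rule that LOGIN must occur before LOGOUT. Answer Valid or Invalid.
Invalid

To validate ordering:

1. Required order: LOGIN → LOGOUT
2. Rule: LOGIN must occur before LOGOUT
3. Check actual order of events for payment-service
4. Result: Invalid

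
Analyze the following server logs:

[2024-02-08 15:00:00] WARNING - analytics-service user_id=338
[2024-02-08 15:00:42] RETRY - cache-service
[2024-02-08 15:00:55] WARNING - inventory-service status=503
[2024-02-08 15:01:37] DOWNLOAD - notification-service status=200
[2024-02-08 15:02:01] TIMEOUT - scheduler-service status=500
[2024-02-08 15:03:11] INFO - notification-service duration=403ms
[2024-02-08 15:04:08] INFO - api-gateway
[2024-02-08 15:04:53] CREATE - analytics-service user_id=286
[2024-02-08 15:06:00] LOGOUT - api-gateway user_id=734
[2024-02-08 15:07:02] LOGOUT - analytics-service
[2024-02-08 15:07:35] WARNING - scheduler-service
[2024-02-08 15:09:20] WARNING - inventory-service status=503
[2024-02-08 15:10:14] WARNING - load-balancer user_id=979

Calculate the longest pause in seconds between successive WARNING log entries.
400

To find the longest gap:

1. Extract all WARNING events in chronological order
2. Calculate time differences between consecutive events
3. Find the maximum difference
4. Longest gap: 400 seconds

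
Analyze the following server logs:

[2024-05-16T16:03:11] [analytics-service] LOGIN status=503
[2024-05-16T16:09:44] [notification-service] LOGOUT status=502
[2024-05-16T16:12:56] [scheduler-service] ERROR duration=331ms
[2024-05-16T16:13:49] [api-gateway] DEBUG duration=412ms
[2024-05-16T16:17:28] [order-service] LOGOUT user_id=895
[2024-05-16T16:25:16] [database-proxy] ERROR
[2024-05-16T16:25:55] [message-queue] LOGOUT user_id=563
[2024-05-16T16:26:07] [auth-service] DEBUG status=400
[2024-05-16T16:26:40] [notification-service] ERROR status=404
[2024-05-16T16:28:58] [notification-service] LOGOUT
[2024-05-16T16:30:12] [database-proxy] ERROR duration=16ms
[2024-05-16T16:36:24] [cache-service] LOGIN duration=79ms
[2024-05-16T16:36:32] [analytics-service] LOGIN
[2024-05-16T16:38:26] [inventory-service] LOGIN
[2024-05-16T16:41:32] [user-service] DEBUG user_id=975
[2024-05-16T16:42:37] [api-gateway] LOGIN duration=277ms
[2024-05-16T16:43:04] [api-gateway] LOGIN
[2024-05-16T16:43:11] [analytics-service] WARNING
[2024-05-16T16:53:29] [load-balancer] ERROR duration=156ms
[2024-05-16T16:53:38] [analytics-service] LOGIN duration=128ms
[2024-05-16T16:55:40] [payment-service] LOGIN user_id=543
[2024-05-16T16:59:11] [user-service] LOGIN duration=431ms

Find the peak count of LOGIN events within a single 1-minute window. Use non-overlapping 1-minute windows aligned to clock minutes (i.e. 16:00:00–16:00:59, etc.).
2

To find the burst window:

1. Divide the log period into non-overlapping 1-minute windows starting at 16:00
2. Count LOGIN events in each window
3. Find the window with maximum count
4. Maximum events in a window: 2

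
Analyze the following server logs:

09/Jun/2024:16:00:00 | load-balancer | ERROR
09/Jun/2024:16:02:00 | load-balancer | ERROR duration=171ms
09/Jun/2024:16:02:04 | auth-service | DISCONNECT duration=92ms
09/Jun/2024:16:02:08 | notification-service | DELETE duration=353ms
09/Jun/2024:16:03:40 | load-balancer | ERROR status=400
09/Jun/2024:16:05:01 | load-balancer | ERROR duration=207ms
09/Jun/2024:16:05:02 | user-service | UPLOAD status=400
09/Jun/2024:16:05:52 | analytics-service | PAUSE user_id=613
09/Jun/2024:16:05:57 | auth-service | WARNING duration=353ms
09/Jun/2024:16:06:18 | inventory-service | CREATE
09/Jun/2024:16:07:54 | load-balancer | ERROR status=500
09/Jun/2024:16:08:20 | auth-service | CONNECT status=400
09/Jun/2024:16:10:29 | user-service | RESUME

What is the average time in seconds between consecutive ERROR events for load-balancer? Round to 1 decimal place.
118.5

To calculate average interval:

1. Find all ERROR events for load-balancer in order
2. Calculate time gaps between consecutive events
3. Compute mean of gaps: 474 / 4 = 118.5 seconds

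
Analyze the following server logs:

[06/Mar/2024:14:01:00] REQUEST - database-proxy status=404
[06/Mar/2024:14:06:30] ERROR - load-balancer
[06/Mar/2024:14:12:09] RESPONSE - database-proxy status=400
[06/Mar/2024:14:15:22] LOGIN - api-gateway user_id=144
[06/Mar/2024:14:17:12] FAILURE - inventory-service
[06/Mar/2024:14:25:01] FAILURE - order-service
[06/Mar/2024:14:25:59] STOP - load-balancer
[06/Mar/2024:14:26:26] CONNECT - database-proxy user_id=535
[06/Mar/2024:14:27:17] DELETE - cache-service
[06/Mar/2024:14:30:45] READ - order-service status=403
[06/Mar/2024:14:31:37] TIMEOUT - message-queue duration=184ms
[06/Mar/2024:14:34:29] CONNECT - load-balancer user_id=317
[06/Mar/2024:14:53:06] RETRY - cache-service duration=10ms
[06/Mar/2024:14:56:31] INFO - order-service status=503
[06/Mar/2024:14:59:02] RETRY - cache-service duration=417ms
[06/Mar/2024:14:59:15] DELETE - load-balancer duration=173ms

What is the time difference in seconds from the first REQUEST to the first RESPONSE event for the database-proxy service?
669

To find the time between events:

1. Locate the first REQUEST event for database-proxy: 06/Mar/2024:14:01:00
2. Locate the first RESPONSE event for database-proxy: 06/Mar/2024:14:12:09
3. Calculate the difference: 06/Mar/2024:14:12:09 - 06/Mar/2024:14:01:00 = 669 seconds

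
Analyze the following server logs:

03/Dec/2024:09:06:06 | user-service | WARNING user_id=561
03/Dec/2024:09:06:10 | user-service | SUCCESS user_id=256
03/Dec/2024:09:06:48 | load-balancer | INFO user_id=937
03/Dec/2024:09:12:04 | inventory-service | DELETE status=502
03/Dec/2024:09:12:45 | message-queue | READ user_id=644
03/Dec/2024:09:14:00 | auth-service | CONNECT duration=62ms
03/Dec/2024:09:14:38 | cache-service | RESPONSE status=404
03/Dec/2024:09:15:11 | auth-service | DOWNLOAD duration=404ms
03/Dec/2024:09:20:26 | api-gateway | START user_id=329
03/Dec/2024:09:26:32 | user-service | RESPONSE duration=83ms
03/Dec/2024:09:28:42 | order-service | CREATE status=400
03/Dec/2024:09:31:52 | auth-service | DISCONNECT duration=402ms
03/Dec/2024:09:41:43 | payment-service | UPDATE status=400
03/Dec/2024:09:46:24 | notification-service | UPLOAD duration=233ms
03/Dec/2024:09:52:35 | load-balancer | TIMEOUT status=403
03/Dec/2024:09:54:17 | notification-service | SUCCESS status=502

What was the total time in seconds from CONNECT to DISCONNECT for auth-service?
1072

To calculate state duration:

1. Find CONNECT event for auth-service: 03/Dec/2024:09:14:00
2. Find DISCONNECT event for auth-service: 03/Dec/2024:09:31:52
3. Calculate duration: 03/Dec/2024:09:31:52 - 03/Dec/2024:09:14:00 = 1072 seconds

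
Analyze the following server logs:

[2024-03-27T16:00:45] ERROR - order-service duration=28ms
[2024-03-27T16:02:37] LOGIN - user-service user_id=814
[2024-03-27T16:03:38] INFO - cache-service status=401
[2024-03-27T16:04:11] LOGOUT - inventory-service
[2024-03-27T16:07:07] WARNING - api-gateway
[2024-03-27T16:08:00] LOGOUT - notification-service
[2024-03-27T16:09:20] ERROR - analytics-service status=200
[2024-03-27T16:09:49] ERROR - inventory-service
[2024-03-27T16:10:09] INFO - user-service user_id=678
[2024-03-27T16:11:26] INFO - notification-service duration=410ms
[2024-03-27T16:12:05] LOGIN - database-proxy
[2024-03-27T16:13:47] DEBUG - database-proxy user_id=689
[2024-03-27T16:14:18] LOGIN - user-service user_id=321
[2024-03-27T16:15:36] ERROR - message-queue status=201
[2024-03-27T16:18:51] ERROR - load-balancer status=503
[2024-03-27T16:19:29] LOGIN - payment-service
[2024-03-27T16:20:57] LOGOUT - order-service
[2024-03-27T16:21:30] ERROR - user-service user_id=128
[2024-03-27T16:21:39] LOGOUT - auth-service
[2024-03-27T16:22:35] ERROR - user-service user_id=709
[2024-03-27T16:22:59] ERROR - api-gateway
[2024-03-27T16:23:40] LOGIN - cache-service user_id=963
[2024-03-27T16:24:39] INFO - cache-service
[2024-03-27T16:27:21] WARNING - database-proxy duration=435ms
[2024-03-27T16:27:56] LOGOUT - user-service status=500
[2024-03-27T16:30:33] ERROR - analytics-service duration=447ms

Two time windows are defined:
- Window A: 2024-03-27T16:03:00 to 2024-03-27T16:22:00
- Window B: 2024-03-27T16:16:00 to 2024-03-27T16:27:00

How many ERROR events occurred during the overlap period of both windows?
2

To find overlap events:

1. Window A: 2024-03-27T16:03:00 to 2024-03-27T16:22:00
2. Window B: 2024-03-27T16:16:00 to 2024-03-27T16:27:00
3. Overlap period: 2024-03-27T16:16:00 to 2024-03-27T16:22:00
4. Count ERROR events in overlap: 2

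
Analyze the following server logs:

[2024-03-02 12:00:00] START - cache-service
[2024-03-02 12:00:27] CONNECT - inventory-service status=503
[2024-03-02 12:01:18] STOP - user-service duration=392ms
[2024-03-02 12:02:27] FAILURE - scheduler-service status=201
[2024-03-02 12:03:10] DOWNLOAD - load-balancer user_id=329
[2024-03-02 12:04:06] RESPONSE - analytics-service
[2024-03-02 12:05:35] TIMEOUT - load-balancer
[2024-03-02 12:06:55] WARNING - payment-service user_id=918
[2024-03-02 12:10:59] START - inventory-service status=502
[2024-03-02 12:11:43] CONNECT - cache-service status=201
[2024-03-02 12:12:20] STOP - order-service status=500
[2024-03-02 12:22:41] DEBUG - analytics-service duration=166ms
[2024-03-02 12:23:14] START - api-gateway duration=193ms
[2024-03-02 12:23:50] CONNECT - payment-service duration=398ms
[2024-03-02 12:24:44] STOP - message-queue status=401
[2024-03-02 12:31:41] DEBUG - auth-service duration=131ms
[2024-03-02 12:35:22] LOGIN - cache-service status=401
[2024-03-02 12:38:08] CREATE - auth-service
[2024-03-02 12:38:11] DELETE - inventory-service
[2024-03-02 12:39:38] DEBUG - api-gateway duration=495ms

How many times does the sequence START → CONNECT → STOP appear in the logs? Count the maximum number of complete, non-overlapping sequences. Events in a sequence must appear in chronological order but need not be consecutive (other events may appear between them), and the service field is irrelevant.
3

To count sequences:

1. Look for pattern: START → CONNECT → STOP
2. Greedily scan the log in chronological order, matching each sequence element in turn (ignoring service)
3. Each time the full pattern completes, increment the count and restart matching from the next event
4. Complete non-overlapping sequences found: 3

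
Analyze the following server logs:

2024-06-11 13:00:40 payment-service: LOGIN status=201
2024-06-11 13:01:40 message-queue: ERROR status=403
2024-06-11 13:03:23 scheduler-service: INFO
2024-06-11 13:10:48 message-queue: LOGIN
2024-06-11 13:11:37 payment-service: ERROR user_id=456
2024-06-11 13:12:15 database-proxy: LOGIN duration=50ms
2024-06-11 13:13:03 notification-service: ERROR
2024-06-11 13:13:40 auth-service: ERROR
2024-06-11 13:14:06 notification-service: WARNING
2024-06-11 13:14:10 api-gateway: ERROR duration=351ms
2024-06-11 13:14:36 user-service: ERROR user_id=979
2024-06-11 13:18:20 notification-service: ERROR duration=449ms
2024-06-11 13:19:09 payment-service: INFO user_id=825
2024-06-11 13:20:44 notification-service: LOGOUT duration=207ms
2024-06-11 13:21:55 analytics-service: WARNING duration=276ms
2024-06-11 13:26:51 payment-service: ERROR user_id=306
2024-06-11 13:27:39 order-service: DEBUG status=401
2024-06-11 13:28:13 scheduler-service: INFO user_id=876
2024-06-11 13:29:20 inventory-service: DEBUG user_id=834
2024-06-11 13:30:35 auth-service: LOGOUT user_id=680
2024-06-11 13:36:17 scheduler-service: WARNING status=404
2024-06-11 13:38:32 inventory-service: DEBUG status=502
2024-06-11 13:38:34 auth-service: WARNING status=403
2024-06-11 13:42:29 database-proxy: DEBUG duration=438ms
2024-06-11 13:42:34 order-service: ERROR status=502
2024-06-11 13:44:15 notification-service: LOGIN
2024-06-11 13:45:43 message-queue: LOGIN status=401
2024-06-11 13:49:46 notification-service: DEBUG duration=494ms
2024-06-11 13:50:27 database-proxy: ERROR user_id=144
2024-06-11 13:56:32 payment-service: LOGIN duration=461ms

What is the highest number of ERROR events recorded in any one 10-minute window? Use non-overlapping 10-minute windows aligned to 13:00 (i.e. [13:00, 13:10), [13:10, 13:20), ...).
6

To find the burst window:

1. Divide the log period into non-overlapping 10-minute windows starting at 13:00
2. Count ERROR events in each window
3. Find the window with maximum count
4. Maximum events in a window: 6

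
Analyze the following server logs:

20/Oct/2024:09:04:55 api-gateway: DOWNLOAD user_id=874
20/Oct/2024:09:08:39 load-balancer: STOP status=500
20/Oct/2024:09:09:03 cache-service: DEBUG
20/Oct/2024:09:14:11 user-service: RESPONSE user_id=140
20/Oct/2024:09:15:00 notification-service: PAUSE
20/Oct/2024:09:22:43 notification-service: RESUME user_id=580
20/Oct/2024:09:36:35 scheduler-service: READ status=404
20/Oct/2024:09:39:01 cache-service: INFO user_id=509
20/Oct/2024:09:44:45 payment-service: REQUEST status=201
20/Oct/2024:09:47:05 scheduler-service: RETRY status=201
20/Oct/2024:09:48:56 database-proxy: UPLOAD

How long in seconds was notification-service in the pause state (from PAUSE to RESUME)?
463

To calculate state duration:

1. Find PAUSE event for notification-service: 20/Oct/2024:09:15:00
2. Find RESUME event for notification-service: 20/Oct/2024:09:22:43
3. Calculate duration: 20/Oct/2024:09:22:43 - 20/Oct/2024:09:15:00 = 463 seconds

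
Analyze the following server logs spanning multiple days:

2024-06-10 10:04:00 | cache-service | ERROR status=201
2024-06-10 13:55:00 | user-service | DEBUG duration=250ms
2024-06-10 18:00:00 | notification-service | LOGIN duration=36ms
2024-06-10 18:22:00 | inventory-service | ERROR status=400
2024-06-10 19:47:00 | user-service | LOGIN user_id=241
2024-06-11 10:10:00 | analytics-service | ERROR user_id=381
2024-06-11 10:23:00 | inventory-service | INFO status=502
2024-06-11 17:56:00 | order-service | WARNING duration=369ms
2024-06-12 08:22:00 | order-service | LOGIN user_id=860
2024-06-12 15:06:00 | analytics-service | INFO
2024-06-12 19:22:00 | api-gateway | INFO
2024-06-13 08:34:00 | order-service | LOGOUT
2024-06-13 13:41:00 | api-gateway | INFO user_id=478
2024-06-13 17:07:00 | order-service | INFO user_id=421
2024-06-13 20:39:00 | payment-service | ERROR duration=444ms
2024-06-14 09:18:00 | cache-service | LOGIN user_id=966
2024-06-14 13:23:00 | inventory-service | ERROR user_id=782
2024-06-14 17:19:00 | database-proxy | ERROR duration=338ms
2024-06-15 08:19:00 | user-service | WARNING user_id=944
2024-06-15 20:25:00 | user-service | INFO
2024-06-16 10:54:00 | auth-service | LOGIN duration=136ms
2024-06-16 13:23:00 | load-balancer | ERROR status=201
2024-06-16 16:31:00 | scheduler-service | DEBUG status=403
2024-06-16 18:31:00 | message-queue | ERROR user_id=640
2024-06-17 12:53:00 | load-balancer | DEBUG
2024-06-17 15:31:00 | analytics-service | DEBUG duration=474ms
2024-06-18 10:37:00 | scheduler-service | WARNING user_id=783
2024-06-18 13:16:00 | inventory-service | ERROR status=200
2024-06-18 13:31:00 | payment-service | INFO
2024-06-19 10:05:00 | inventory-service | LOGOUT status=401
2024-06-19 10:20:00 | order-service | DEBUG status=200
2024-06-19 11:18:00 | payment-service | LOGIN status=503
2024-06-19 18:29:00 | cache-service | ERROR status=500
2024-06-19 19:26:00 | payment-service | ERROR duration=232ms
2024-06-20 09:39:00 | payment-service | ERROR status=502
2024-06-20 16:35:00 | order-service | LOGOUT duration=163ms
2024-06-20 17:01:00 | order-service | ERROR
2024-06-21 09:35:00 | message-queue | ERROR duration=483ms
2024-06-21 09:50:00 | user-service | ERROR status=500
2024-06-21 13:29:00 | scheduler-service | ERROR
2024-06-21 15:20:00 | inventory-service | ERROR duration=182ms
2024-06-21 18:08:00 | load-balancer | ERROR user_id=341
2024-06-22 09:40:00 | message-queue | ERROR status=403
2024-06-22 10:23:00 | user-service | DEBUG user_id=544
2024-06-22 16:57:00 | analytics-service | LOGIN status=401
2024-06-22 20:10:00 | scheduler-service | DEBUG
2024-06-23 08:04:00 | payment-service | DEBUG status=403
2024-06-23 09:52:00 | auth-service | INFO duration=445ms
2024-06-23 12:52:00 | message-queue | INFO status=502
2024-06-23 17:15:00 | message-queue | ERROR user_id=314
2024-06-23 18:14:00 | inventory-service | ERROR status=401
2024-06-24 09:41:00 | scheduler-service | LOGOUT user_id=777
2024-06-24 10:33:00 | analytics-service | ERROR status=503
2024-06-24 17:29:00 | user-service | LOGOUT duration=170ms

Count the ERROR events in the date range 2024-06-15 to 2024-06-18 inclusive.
3

To filter by date range:

1. Date range: 2024-06-15 through 2024-06-18, both dates inclusive
2. Filter for ERROR events whose date falls in this range
3. Count matching events: 3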